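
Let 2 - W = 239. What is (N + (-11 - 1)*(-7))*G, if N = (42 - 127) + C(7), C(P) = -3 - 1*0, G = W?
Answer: 948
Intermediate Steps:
W = -237 (W = 2 - 1*239 = 2 - 239 = -237)
G = -237
C(P) = -3 (C(P) = -3 + 0 = -3)
N = -88 (N = (42 - 127) - 3 = -85 - 3 = -88)
(N + (-11 - 1)*(-7))*G = (-88 + (-11 - 1)*(-7))*(-237) = (-88 - 12*(-7))*(-237) = (-88 + 84)*(-237) = -4*(-237) = 948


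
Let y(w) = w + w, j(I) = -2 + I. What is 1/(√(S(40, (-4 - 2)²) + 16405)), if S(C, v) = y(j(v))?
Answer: √57/969 ≈ 0.0077914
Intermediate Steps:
y(w) = 2*w
S(C, v) = -4 + 2*v (S(C, v) = 2*(-2 + v) = -4 + 2*v)
1/(√(S(40, (-4 - 2)²) + 16405)) = 1/(√((-4 + 2*(-4 - 2)²) + 16405)) = 1/(√((-4 + 2*(-6)²) + 16405)) = 1/(√((-4 + 2*36) + 16405)) = 1/(√((-4 + 72) + 16405)) = 1/(√(68 + 16405)) = 1/(√16473) = 1/(17*√57) = √57/969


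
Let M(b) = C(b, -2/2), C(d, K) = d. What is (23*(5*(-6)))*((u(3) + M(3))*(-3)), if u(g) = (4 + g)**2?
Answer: 107640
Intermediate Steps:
M(b) = b
(23*(5*(-6)))*((u(3) + M(3))*(-3)) = (23*(5*(-6)))*(((4 + 3)**2 + 3)*(-3)) = (23*(-30))*((7**2 + 3)*(-3)) = -690*(49 + 3)*(-3) = -35880*(-3) = -690*(-156) = 107640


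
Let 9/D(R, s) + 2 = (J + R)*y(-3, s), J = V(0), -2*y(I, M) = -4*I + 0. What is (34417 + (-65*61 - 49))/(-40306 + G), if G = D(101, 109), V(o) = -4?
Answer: -17755352/23538713 ≈ -0.75430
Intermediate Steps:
y(I, M) = 2*I (y(I, M) = -(-4*I + 0)/2 = -(-2)*I = 2*I)
J = -4
D(R, s) = 9/(22 - 6*R) (D(R, s) = 9/(-2 + (-4 + R)*(2*(-3))) = 9/(-2 + (-4 + R)*(-6)) = 9/(-2 + (24 - 6*R)) = 9/(22 - 6*R))
G = -9/584 (G = -9/(-22 + 6*101) = -9/(-22 + 606) = -9/584 ≈ -0.015411)
(34417 + (-65*61 - 49))/(-40306 + G) = (34417 + (-65*61 - 49))/(-40306 - 9/584) = (34417 + (-3965 - 49))/(-23538713/584) = (34417 - 4014)*(-584/23538713) = 30403*(-584/23538713) = -17755352/23538713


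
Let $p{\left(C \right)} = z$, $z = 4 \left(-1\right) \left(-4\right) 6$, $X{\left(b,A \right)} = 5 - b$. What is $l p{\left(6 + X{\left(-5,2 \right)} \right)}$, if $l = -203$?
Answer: $-19488$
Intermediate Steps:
$z = 96$ ($z = 4 \cdot 4 \cdot 6 = 4 \cdot 24 = 96$)
$p{\left(C \right)} = 96$
$l p{\left(6 + X{\left(-5,2 \right)} \right)} = \left(-203\right) 96 = -19488$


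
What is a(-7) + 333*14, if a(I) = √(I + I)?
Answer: 4662 + I*√14 ≈ 4662.0 + 3.7417*I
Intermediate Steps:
a(I) = √2*√I (a(I) = √(2*I) = √2*√I)
a(-7) + 333*14 = √2*√(-7) + 333*14 = √2*(I*√7) + 4662 = I*√14 + 4662 = 4662 + I*√14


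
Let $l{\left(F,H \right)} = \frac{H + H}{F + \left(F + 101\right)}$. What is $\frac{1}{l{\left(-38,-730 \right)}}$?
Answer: $- \frac{5}{292} \approx -0.017123$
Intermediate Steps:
$l{\left(F,H \right)} = \frac{2 H}{101 + 2 F}$ ($l{\left(F,H \right)} = \frac{2 H}{F + \left(101 + F\right)} = \frac{2 H}{101 + 2 F}$)
$\frac{1}{l{\left(-38,-730 \right)}} = \frac{1}{2 \left(-730\right) \frac{1}{101 + 2 \left(-38\right)}} = \frac{1}{2 \left(-730\right) \frac{1}{101 - 76}} = \frac{1}{2 \left(-730\right) \frac{1}{25}} = \frac{1}{- \frac{292}{5}} = - \frac{5}{292}$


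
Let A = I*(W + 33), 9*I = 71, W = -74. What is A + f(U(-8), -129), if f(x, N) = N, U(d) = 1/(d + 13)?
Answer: -4072/9 ≈ -452.44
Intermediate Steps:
I = 71/9 (I = (⅑)*71 = 71/9 ≈ 7.8889)
U(d) = 1/(13 + d)
A = -2911/9 (A = 71*(-74 + 33)/9 = (71/9)*(-41) = -2911/9 ≈ -323.44)
A + f(U(-8), -129) = -2911/9 - 129 = -4072/9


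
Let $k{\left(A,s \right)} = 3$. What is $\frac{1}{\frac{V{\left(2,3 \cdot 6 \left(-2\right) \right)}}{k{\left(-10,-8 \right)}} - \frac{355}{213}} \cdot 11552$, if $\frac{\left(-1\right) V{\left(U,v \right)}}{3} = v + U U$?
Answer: $\frac{34656}{91} \approx 380.83$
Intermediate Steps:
$V{\left(U,v \right)} = - 3 v - 3 U^{2}$ ($V{\left(U,v \right)} = - 3 \left(v + U U\right) = - 3 \left(v + U^{2}\right) = - 3 v - 3 U^{2}$)
$\frac{1}{\frac{V{\left(2,3 \cdot 6 \left(-2\right) \right)}}{k{\left(-10,-8 \right)}} - \frac{355}{213}} \cdot 11552 = \frac{1}{\frac{- 3 \cdot 3 \cdot 6 \left(-2\right) - 3 \cdot 2^{2}}{3} - \frac{355}{213}} \cdot 11552 = \frac{1}{\left(- 3 \cdot 18 \left(-2\right) - 12\right) \frac{1}{3} - \frac{5}{3}} \cdot 11552 = \frac{1}{\left(\left(-3\right) \left(-36\right) - 12\right) \frac{1}{3} - \frac{5}{3}} \cdot 11552 = \frac{1}{\left(108 - 12\right) \frac{1}{3} - \frac{5}{3}} \cdot 11552 = \frac{1}{96 \cdot \frac{1}{3} - \frac{5}{3}} \cdot 11552 = \frac{1}{32 - \frac{5}{3}} \cdot 11552 = \frac{1}{\frac{91}{3}} \cdot 11552 = \frac{3}{91} \cdot 11552 = \frac{34656}{91}$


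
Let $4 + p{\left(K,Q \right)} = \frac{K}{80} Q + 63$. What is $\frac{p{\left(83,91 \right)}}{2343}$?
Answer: $\frac{4091}{62480} \approx 0.065477$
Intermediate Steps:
$p{\left(K,Q \right)} = 59 + \frac{K Q}{80}$ ($p{\left(K,Q \right)} = -4 + \left(\frac{K}{80} Q + 63\right) = -4 + \left(\frac{K Q}{80} + 63\right) = -4 + \left(63 + \frac{K Q}{80}\right) = 59 + \frac{K Q}{80}$)
$\frac{p{\left(83,91 \right)}}{2343} = \frac{59 + \frac{1}{80} \cdot 83 \cdot 91}{2343} = \left(59 + \frac{7553}{80}\right) \frac{1}{2343} = \frac{12273}{80} \cdot \frac{1}{2343} = \frac{4091}{62480}$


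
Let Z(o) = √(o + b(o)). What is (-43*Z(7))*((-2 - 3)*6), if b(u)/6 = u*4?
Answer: 6450*√7 ≈ 17065.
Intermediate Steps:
b(u) = 24*u (b(u) = 6*(u*4) = 6*(4*u) = 24*u)
Z(o) = 5*√o (Z(o) = √(o + 24*o) = √(25*o) = 5*√o)
(-43*Z(7))*((-2 - 3)*6) = (-215*√7)*((-2 - 3)*6) = (-215*√7)*(-5*6) = -215*√7*(-30) = 6450*√7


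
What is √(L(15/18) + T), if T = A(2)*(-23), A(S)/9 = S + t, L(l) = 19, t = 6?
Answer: I*√1637 ≈ 40.46*I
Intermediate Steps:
A(S) = 54 + 9*S (A(S) = 9*(S + 6) = 9*(6 + S) = 54 + 9*S)
T = -1656 (T = (54 + 9*2)*(-23) = (54 + 18)*(-23) = 72*(-23) = -1656)
√(L(15/18) + T) = √(19 - 1656) = √(-1637) = I*√1637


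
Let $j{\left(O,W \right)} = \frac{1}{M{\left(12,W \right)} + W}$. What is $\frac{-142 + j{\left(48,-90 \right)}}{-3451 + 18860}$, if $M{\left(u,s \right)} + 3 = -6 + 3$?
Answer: $- \frac{13633}{1479264} \approx -0.0092161$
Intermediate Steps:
$M{\left(u,s \right)} = -6$ ($M{\left(u,s \right)} = -3 + \left(-6 + 3\right) = -3 - 3 = -6$)
$j{\left(O,W \right)} = \frac{1}{-6 + W}$
$\frac{-142 + j{\left(48,-90 \right)}}{-3451 + 18860} = \frac{-142 + \frac{1}{-6 - 90}}{-3451 + 18860} = \frac{-142 + \frac{1}{-96}}{15409} = \left(-142 - \frac{1}{96}\right) \frac{1}{15409} = \left(- \frac{13633}{96}\right) \frac{1}{15409} = - \frac{13633}{1479264}$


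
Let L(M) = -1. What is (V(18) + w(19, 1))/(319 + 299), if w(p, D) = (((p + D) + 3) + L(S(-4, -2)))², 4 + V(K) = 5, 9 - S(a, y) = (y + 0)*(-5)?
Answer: 485/618 ≈ 0.78479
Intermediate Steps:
S(a, y) = 9 + 5*y (S(a, y) = 9 - (y + 0)*(-5) = 9 - y*(-5) = 9 - (-5)*y = 9 + 5*y)
V(K) = 1 (V(K) = -4 + 5 = 1)
w(p, D) = (2 + D + p)² (w(p, D) = (((p + D) + 3) - 1)² = (((D + p) + 3) - 1)² = ((3 + D + p) - 1)² = (2 + D + p)²)
(V(18) + w(19, 1))/(319 + 299) = (1 + (2 + 1 + 19)²)/(319 + 299) = (1 + 22²)/618 = (1 + 484)*(1/618) = 485*(1/618) = 485/618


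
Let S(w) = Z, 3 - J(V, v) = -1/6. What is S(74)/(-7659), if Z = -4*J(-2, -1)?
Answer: 38/22977 ≈ 0.0016538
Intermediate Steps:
J(V, v) = 19/6 (J(V, v) = 3 - (-1)/6 = 3 - 1*(-⅙) = 3 + ⅙ = 19/6)
Z = -38/3 (Z = -4*19/6 = -38/3 ≈ -12.667)
S(w) = -38/3
S(74)/(-7659) = -38/3/(-7659) = -38/3*(-1/7659) = 38/22977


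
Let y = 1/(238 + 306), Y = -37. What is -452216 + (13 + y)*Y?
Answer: -246267205/544 ≈ -4.5270e+5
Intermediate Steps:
y = 1/544 ≈ 0.0018382
-452216 + (13 + y)*Y = -452216 + (13 + 1/544)*(-37) = -452216 + (7073/544)*(-37) = -452216 - 261701/544 = -246267205/544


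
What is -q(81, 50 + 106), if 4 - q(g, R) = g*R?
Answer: 12632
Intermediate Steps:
q(g, R) = 4 - R*g (q(g, R) = 4 - g*R = 4 - R*g)
-q(81, 50 + 106) = -(4 - 1*(50 + 106)*81) = -(4 - 1*156*81) = -(4 - 12636) = -1*(-12632) = 12632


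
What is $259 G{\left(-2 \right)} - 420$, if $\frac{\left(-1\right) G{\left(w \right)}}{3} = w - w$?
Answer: $-420$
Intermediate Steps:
$G{\left(w \right)} = 0$ ($G{\left(w \right)} = - 3 \left(w - w\right) = \left(-3\right) 0 = 0$)
$259 G{\left(-2 \right)} - 420 = 259 \cdot 0 - 420 = 0 - 420 = -420$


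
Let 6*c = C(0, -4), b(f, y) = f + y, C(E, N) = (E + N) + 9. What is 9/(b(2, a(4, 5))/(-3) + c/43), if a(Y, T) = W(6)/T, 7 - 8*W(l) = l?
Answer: -46440/3383 ≈ -13.727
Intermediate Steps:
W(l) = 7/8 - l/8
a(Y, T) = 1/(8*T) (a(Y, T) = (7/8 - ⅛*6)/T = (7/8 - ¾)/T = 1/(8*T))
C(E, N) = 9 + E + N
c = ⅚ (c = (9 + 0 - 4)/6 = (⅙)*5 = ⅚ ≈ 0.83333)
9/(b(2, a(4, 5))/(-3) + c/43) = 9/((2 + (⅛)/5)/(-3) + (⅚)/43) = 9/((2 + (⅛)*(⅕))*(-⅓) + (⅚)*(1/43)) = 9/((2 + 1/40)*(-⅓) + 5/258) = 9/((81/40)*(-⅓) + 5/258) = 9/(-27/40 + 5/258) = 9/(-3383/5160) = 9*(-5160/3383) = -46440/3383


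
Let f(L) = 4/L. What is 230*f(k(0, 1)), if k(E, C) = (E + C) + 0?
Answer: 920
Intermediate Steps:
k(E, C) = C + E (k(E, C) = (C + E) + 0 = C + E)
230*f(k(0, 1)) = 230*(4/(1 + 0)) = 230*(4/1) = 230*(4*1) = 230*4 = 920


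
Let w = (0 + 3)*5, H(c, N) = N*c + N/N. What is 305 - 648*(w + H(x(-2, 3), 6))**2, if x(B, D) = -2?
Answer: -10063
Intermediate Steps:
H(c, N) = 1 + N*c (H(c, N) = N*c + 1 = 1 + N*c)
w = 15 (w = 3*5 = 15)
305 - 648*(w + H(x(-2, 3), 6))**2 = 305 - 648*(15 + (1 + 6*(-2)))**2 = 305 - 648*(15 + (1 - 12))**2 = 305 - 648*(15 - 11)**2 = 305 - 648*4**2 = 305 - 648*16 = 305 - 10368 = -10063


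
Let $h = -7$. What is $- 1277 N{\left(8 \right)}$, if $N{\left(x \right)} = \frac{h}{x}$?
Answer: $\frac{8939}{8} \approx 1117.4$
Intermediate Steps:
$N{\left(x \right)} = - \frac{7}{x}$
$- 1277 N{\left(8 \right)} = - 1277 \left(- \frac{7}{8}\right) = - 1277 \left(\left(-7\right) \frac{1}{8}\right) = \left(-1277\right) \left(- \frac{7}{8}\right) = \frac{8939}{8}$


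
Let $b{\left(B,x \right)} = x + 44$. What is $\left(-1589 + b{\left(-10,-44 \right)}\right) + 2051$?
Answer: $462$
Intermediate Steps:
$b{\left(B,x \right)} = 44 + x$
$\left(-1589 + b{\left(-10,-44 \right)}\right) + 2051 = \left(-1589 + \left(44 - 44\right)\right) + 2051 = \left(-1589 + 0\right) + 2051 = -1589 + 2051 = 462$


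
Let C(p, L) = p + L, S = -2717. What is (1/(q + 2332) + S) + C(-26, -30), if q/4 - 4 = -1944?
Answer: -15051845/5428 ≈ -2773.0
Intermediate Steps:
q = -7760 (q = 16 + 4*(-1944) = 16 - 7776 = -7760)
C(p, L) = L + p
(1/(q + 2332) + S) + C(-26, -30) = (1/(-7760 + 2332) - 2717) + (-30 - 26) = (1/(-5428) - 2717) - 56 = (-1/5428 - 2717) - 56 = -14747877/5428 - 56 = -15051845/5428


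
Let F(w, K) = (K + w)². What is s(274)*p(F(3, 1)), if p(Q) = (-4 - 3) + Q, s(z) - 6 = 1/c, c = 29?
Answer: 1575/29 ≈ 54.310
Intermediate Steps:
s(z) = 175/29 (s(z) = 6 + 1/29 = 175/29)
p(Q) = -7 + Q
s(274)*p(F(3, 1)) = 175*(-7 + (1 + 3)²)/29 = 175*(-7 + 4²)/29 = 175*(-7 + 16)/29 = (175/29)*9 = 1575/29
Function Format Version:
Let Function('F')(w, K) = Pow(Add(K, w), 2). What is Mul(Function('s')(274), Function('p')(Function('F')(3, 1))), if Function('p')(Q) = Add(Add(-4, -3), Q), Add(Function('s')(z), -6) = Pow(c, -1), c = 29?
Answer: Rational(1575, 29) ≈ 54.310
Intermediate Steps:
Function('s')(z) = Rational(175, 29) (Function('s')(z) = Add(6, Pow(29, -1)) = Add(6, Rational(1, 29)) = Rational(175, 29))
Function('p')(Q) = Add(-7, Q)
Mul(Function('s')(274), Function('p')(Function('F')(3, 1))) = Mul(Rational(175, 29), Add(-7, Pow(Add(1, 3), 2))) = Mul(Rational(175, 29), Add(-7, Pow(4, 2))) = Mul(Rational(175, 29), Add(-7, 16)) = Mul(Rational(175, 29), 9) = Rational(1575, 29)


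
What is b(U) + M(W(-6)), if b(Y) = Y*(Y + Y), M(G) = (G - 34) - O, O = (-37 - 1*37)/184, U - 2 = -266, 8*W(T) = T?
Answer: 3205226/23 ≈ 1.3936e+5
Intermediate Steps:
W(T) = T/8
U = -264 (U = 2 - 266 = -264)
O = -37/92 (O = (-37 - 37)*(1/184) = -74*1/184 = -37/92 ≈ -0.40217)
M(G) = -3091/92 + G (M(G) = (G - 34) - 1*(-37/92) = (-34 + G) + 37/92 = -3091/92 + G)
b(Y) = 2*Y**2 (b(Y) = Y*(2*Y) = 2*Y**2)
b(U) + M(W(-6)) = 2*(-264)**2 + (-3091/92 + (1/8)*(-6)) = 2*69696 + (-3091/92 - 3/4) = 139392 - 790/23 = 3205226/23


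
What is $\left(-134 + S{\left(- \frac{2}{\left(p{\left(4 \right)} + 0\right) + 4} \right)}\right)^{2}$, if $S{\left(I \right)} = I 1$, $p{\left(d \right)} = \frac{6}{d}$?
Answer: $\frac{2184484}{121} \approx 18054.0$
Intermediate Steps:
$S{\left(I \right)} = I$
$\left(-134 + S{\left(- \frac{2}{\left(p{\left(4 \right)} + 0\right) + 4} \right)}\right)^{2} = \left(-134 - \frac{2}{\left(\frac{6}{4} + 0\right) + 4}\right)^{2} = \left(-134 - \frac{2}{\left(6 \cdot \frac{1}{4} + 0\right) + 4}\right)^{2} = \left(-134 - \frac{2}{\left(\frac{3}{2} + 0\right) + 4}\right)^{2} = \left(-134 - \frac{2}{\frac{3}{2} + 4}\right)^{2} = \left(-134 - \frac{2}{\frac{11}{2}}\right)^{2} = \left(-134 - \frac{4}{11}\right)^{2} = \left(- \frac{1478}{11}\right)^{2} = \frac{2184484}{121}$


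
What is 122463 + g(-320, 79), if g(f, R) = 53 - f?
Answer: 122836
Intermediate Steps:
122463 + g(-320, 79) = 122463 + (53 - 1*(-320)) = 122463 + (53 + 320) = 122463 + 373 = 122836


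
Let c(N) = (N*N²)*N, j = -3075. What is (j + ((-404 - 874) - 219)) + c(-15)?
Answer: 46053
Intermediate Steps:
c(N) = N⁴ (c(N) = N³*N = N⁴)
(j + ((-404 - 874) - 219)) + c(-15) = (-3075 + ((-404 - 874) - 219)) + (-15)⁴ = (-3075 + (-1278 - 219)) + 50625 = (-3075 - 1497) + 50625 = -4572 + 50625 = 46053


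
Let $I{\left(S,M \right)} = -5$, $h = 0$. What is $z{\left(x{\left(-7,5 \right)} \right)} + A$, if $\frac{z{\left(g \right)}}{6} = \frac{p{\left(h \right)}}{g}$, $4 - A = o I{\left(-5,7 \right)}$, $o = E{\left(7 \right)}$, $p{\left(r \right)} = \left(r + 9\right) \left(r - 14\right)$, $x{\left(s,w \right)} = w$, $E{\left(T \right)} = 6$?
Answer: $- \frac{586}{5} \approx -117.2$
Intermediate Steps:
$p{\left(r \right)} = \left(-14 + r\right) \left(9 + r\right)$ ($p{\left(r \right)} = \left(9 + r\right) \left(-14 + r\right) = \left(-14 + r\right) \left(9 + r\right)$)
$o = 6$
$A = 34$ ($A = 4 - 6 \left(-5\right) = 4 - -30 = 4 + 30 = 34$)
$z{\left(g \right)} = - \frac{756}{g}$ ($z{\left(g \right)} = 6 \frac{-126 + 0^{2} - 0}{g} = 6 \frac{-126 + 0 + 0}{g} = 6 \left(- \frac{126}{g}\right) = - \frac{756}{g}$)
$z{\left(x{\left(-7,5 \right)} \right)} + A = - \frac{756}{5} + 34 = - \frac{586}{5}$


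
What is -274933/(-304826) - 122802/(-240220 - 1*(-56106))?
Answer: 44026128407/28061367082 ≈ 1.5689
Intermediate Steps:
-274933/(-304826) - 122802/(-240220 - 1*(-56106)) = -274933*(-1/304826) - 122802/(-240220 + 56106) = 274933/304826 - 122802/(-184114) = 274933/304826 - 122802*(-1/184114) = 274933/304826 + 61401/92057 = 44026128407/28061367082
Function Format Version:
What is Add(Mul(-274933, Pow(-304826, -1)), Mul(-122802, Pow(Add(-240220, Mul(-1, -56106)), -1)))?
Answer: Rational(44026128407, 28061367082) ≈ 1.5689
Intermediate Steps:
Add(Mul(-274933, Pow(-304826, -1)), Mul(-122802, Pow(Add(-240220, Mul(-1, -56106)), -1))) = Add(Mul(-274933, Rational(-1, 304826)), Mul(-122802, Pow(Add(-240220, 56106), -1))) = Add(Rational(274933, 304826), Mul(-122802, Pow(-184114, -1))) = Add(Rational(274933, 304826), Mul(-122802, Rational(-1, 184114))) = Add(Rational(274933, 304826), Rational(61401, 92057)) = Rational(44026128407, 28061367082)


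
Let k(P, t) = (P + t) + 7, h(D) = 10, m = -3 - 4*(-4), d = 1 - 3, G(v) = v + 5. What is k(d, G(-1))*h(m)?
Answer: 90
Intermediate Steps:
G(v) = 5 + v
d = -2
m = 13 (m = -3 + 16 = 13)
k(P, t) = 7 + P + t
k(d, G(-1))*h(m) = (7 - 2 + (5 - 1))*10 = (7 - 2 + 4)*10 = 9*10 = 90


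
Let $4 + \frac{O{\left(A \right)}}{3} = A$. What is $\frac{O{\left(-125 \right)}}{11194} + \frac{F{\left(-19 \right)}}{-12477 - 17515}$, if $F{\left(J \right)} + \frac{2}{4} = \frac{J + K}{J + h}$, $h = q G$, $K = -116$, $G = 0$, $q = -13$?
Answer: $- \frac{221936023}{6378878512} \approx -0.034792$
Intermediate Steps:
$O{\left(A \right)} = -12 + 3 A$
$h = 0$ ($h = \left(-13\right) 0 = 0$)
$F{\left(J \right)} = - \frac{1}{2} + \frac{-116 + J}{J}$ ($F{\left(J \right)} = - \frac{1}{2} + \frac{J - 116}{J + 0} = - \frac{1}{2} + \frac{-116 + J}{J}$)
$\frac{O{\left(-125 \right)}}{11194} + \frac{F{\left(-19 \right)}}{-12477 - 17515} = \frac{-12 + 3 \left(-125\right)}{11194} + \frac{\frac{1}{2} \frac{1}{-19} \left(-232 - 19\right)}{-12477 - 17515} = \left(-12 - 375\right) \frac{1}{11194} + \frac{\frac{1}{2} \left(- \frac{1}{19}\right) \left(-251\right)}{-29992} = \left(-387\right) \frac{1}{11194} + \frac{251}{38} \left(- \frac{1}{29992}\right) = - \frac{387}{11194} - \frac{251}{1139696} = - \frac{221936023}{6378878512}$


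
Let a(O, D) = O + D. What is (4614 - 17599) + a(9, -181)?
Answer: -13157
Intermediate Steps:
a(O, D) = D + O
(4614 - 17599) + a(9, -181) = (4614 - 17599) + (-181 + 9) = -12985 - 172 = -13157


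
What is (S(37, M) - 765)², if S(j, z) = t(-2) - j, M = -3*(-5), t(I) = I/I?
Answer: 641601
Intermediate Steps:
t(I) = 1
M = 15
S(j, z) = 1 - j
(S(37, M) - 765)² = ((1 - 1*37) - 765)² = ((1 - 37) - 765)² = (-36 - 765)² = (-801)² = 641601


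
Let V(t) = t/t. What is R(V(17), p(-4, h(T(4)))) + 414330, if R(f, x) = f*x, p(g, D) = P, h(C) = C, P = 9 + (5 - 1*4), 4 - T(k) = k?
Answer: 414340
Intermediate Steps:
T(k) = 4 - k
V(t) = 1
P = 10 (P = 9 + (5 - 4) = 9 + 1 = 10)
p(g, D) = 10
R(V(17), p(-4, h(T(4)))) + 414330 = 1*10 + 414330 = 10 + 414330 = 414340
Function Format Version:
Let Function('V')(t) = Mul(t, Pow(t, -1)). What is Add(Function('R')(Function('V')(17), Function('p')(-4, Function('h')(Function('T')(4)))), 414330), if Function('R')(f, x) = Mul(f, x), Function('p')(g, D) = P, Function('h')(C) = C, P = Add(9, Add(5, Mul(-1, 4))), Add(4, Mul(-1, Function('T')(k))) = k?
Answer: 414340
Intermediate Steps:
Function('T')(k) = Add(4, Mul(-1, k))
Function('V')(t) = 1
P = 10 (P = Add(9, Add(5, -4)) = Add(9, 1) = 10)
Function('p')(g, D) = 10
Add(Function('R')(Function('V')(17), Function('p')(-4, Function('h')(Function('T')(4)))), 414330) = Add(Mul(1, 10), 414330) = Add(10, 414330) = 414340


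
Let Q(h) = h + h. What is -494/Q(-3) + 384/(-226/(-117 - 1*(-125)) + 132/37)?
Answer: 731795/10959 ≈ 66.776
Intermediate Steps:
Q(h) = 2*h
-494/Q(-3) + 384/(-226/(-117 - 1*(-125)) + 132/37) = -494/(2*(-3)) + 384/(-226/(-117 - 1*(-125)) + 132/37) = -494/(-6) + 384/(-226/(-117 + 125) + 132*(1/37)) = -494*(-⅙) + 384/(-226/8 + 132/37) = 247/3 + 384/(-226*⅛ + 132/37) = 247/3 + 384/(-113/4 + 132/37) = 247/3 + 384/(-3653/148) = 247/3 + 384*(-148/3653) = 247/3 - 56832/3653 = 731795/10959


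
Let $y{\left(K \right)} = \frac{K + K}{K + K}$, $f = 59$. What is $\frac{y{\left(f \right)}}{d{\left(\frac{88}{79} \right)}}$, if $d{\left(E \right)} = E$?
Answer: $\frac{79}{88} \approx 0.89773$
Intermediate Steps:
$y{\left(K \right)} = 1$ ($y{\left(K \right)} = \frac{2 K}{2 K} = 2 K \frac{1}{2 K} = 1$)
$\frac{y{\left(f \right)}}{d{\left(\frac{88}{79} \right)}} = 1 \frac{1}{88 \cdot \frac{1}{79}} = 1 \frac{1}{\frac{88}{79}} = 1 \cdot \frac{79}{88} = \frac{79}{88}$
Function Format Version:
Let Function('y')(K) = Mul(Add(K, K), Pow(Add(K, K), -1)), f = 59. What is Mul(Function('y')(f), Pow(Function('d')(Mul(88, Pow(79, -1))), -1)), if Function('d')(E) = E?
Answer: Rational(79, 88) ≈ 0.89773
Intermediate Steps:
Function('y')(K) = 1 (Function('y')(K) = Mul(Mul(2, K), Pow(Mul(2, K), -1)) = Mul(Mul(2, K), Mul(Rational(1, 2), Pow(K, -1))) = 1)
Mul(Function('y')(f), Pow(Function('d')(Mul(88, Pow(79, -1))), -1)) = Mul(1, Pow(Mul(88, Pow(79, -1)), -1)) = Mul(1, Pow(Mul(88, Rational(1, 79)), -1)) = Mul(1, Pow(Rational(88, 79), -1)) = Mul(1, Rational(79, 88)) = Rational(79, 88)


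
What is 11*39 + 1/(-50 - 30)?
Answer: 34319/80 ≈ 428.99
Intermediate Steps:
11*39 + 1/(-50 - 30) = 429 + 1/(-80) = 429 - 1/80 = 34319/80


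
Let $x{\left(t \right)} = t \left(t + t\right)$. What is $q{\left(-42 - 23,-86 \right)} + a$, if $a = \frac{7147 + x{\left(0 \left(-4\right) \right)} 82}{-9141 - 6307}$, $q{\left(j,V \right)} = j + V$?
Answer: $- \frac{2339795}{15448} \approx -151.46$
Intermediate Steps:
$x{\left(t \right)} = 2 t^{2}$ ($x{\left(t \right)} = t 2 t = 2 t^{2}$)
$q{\left(j,V \right)} = V + j$
$a = - \frac{7147}{15448}$ ($a = \frac{7147 + 2 \left(0 \left(-4\right)\right)^{2} \cdot 82}{-9141 - 6307} = \frac{7147 + 2 \cdot 0^{2} \cdot 82}{-15448} = \left(7147 + 2 \cdot 0 \cdot 82\right) \left(- \frac{1}{15448}\right) = \left(7147 + 0 \cdot 82\right) \left(- \frac{1}{15448}\right) = \left(7147 + 0\right) \left(- \frac{1}{15448}\right) = 7147 \left(- \frac{1}{15448}\right) = - \frac{7147}{15448} \approx -0.46265$)
$q{\left(-42 - 23,-86 \right)} + a = \left(-86 - 65\right) - \frac{7147}{15448} = -151 - \frac{7147}{15448} = - \frac{2339795}{15448}$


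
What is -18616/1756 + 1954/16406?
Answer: -37747859/3601117 ≈ -10.482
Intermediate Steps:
-18616/1756 + 1954/16406 = -18616*1/1756 + 1954*(1/16406) = -4654/439 + 977/8203 = -37747859/3601117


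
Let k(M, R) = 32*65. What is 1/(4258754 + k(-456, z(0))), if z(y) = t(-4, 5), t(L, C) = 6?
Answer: 1/4260834 ≈ 2.3470e-7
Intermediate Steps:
z(y) = 6
k(M, R) = 2080
1/(4258754 + k(-456, z(0))) = 1/(4258754 + 2080) = 1/4260834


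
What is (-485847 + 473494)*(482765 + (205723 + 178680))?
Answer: -10712126304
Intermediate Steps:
(-485847 + 473494)*(482765 + (205723 + 178680)) = -12353*(482765 + 384403) = -12353*867168 = -10712126304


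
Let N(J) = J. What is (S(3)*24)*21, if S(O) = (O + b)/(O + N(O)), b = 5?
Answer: 672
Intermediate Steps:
S(O) = (5 + O)/(2*O) (S(O) = (O + 5)/(O + O) = (5 + O)/((2*O)) = (5 + O)*(1/(2*O)) = (5 + O)/(2*O))
(S(3)*24)*21 = (((1/2)*(5 + 3)/3)*24)*21 = (((1/2)*(1/3)*8)*24)*21 = ((4/3)*24)*21 = 32*21 = 672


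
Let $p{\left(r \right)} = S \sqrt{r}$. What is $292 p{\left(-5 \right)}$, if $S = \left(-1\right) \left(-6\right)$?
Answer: $1752 i \sqrt{5} \approx 3917.6 i$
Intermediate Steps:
$S = 6$
$p{\left(r \right)} = 6 \sqrt{r}$
$292 p{\left(-5 \right)} = 292 \cdot 6 \sqrt{-5} = 292 \cdot 6 i \sqrt{5} = 1752 i \sqrt{5}$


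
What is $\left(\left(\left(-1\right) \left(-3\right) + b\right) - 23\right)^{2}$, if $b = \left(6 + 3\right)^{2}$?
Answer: $3721$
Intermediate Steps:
$b = 81$ ($b = 9^{2} = 81$)
$\left(\left(\left(-1\right) \left(-3\right) + b\right) - 23\right)^{2} = \left(\left(\left(-1\right) \left(-3\right) + 81\right) - 23\right)^{2} = \left(\left(3 + 81\right) - 23\right)^{2} = \left(84 - 23\right)^{2} = 61^{2} = 3721$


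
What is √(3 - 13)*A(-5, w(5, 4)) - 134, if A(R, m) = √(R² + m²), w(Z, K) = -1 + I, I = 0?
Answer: -134 + 2*I*√65 ≈ -134.0 + 16.125*I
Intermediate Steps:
w(Z, K) = -1 (w(Z, K) = -1 + 0 = -1)
√(3 - 13)*A(-5, w(5, 4)) - 134 = √(3 - 13)*√((-5)² + (-1)²) - 134 = √(-10)*√(25 + 1) - 134 = (I*√10)*√26 - 134 = 2*I*√65 - 134 = -134 + 2*I*√65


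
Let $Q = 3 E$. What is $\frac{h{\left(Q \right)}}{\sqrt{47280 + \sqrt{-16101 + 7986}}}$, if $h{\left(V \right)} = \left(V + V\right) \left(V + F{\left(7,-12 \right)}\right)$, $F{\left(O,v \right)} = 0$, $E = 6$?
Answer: $\frac{648}{\sqrt{47280 + i \sqrt{8115}}} \approx 2.9801 - 0.002839 i$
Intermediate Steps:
$Q = 18$ ($Q = 3 \cdot 6 = 18$)
$h{\left(V \right)} = 2 V^{2}$ ($h{\left(V \right)} = \left(V + V\right) \left(V + 0\right) = 2 V V = 2 V^{2}$)
$\frac{h{\left(Q \right)}}{\sqrt{47280 + \sqrt{-16101 + 7986}}} = \frac{2 \cdot 18^{2}}{\sqrt{47280 + \sqrt{-16101 + 7986}}} = \frac{2 \cdot 324}{\sqrt{47280 + \sqrt{-8115}}} = \frac{648}{\sqrt{47280 + i \sqrt{8115}}}$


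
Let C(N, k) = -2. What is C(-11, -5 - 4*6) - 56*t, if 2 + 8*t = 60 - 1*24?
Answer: -240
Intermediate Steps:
t = 17/4 (t = -¼ + (60 - 1*24)/8 = -¼ + (60 - 24)/8 = -¼ + (⅛)*36 = -¼ + 9/2 = 17/4 ≈ 4.2500)
C(-11, -5 - 4*6) - 56*t = -2 - 56*17/4 = -2 - 238 = -240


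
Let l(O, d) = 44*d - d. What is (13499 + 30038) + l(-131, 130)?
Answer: 49127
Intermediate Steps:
l(O, d) = 43*d
(13499 + 30038) + l(-131, 130) = (13499 + 30038) + 43*130 = 43537 + 5590 = 49127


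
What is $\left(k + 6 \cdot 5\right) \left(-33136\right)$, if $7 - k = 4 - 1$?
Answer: $-1126624$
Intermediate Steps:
$k = 4$ ($k = 7 - \left(4 - 1\right) = 7 - 3 = 4$)
$\left(k + 6 \cdot 5\right) \left(-33136\right) = \left(4 + 6 \cdot 5\right) \left(-33136\right) = \left(4 + 30\right) \left(-33136\right) = 34 \left(-33136\right) = -1126624$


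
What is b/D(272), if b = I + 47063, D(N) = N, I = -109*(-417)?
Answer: 23129/68 ≈ 340.13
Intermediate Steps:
I = 45453
b = 92516 (b = 45453 + 47063 = 92516)
b/D(272) = 92516/272 = 92516*(1/272) = 23129/68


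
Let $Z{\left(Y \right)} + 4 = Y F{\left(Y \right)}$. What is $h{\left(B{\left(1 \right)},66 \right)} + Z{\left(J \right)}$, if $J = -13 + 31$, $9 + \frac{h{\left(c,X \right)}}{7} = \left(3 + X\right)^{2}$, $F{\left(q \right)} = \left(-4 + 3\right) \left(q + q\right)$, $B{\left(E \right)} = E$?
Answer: $32612$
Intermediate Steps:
$F{\left(q \right)} = - 2 q$
$h{\left(c,X \right)} = -63 + 7 \left(3 + X\right)^{2}$
$J = 18$
$Z{\left(Y \right)} = -4 - 2 Y^{2}$ ($Z{\left(Y \right)} = -4 + Y \left(- 2 Y\right) = -4 - 2 Y^{2}$)
$h{\left(B{\left(1 \right)},66 \right)} + Z{\left(J \right)} = 7 \cdot 66 \left(6 + 66\right) - \left(4 + 2 \cdot 18^{2}\right) = 7 \cdot 66 \cdot 72 - 652 = 33264 - 652 = 32612$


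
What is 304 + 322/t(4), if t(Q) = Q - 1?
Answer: 1234/3 ≈ 411.33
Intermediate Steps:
t(Q) = -1 + Q
304 + 322/t(4) = 304 + 322/(-1 + 4) = 304 + 322/3 = 1234/3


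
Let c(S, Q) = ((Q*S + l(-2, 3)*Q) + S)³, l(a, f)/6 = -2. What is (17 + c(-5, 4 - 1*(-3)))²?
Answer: 3635150252449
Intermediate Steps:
l(a, f) = -12 (l(a, f) = 6*(-2) = -12)
c(S, Q) = (S - 12*Q + Q*S)³ (c(S, Q) = ((Q*S - 12*Q) + S)³ = ((-12*Q + Q*S) + S)³ = (S - 12*Q + Q*S)³)
(17 + c(-5, 4 - 1*(-3)))² = (17 + (-5 - 12*(4 - 1*(-3)) + (4 - 1*(-3))*(-5))³)² = (17 + (-5 - 12*(4 + 3) + (4 + 3)*(-5))³)² = (17 + (-5 - 12*7 + 7*(-5))³)² = (17 + (-5 - 84 - 35)³)² = (17 + (-124)³)² = (17 - 1906624)² = (-1906607)² = 3635150252449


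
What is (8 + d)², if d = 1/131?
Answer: 1100401/17161 ≈ 64.122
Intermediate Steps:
d = 1/131 ≈ 0.0076336
(8 + d)² = (8 + 1/131)² = (1049/131)² = 1100401/17161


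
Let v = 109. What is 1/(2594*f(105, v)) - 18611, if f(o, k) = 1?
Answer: -48276933/2594 ≈ -18611.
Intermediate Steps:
1/(2594*f(105, v)) - 18611 = 1/(2594*1) - 18611 = (1/2594)*1 - 18611 = 1/2594 - 18611 = -48276933/2594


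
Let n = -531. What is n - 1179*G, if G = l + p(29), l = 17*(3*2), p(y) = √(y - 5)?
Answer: -120789 - 2358*√6 ≈ -1.2656e+5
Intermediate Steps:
p(y) = √(-5 + y)
l = 102 (l = 17*6 = 102)
G = 102 + 2*√6 (G = 102 + √(-5 + 29) = 102 + √24 = 102 + 2*√6 ≈ 106.90)
n - 1179*G = -531 - 1179*(102 + 2*√6) = -531 + (-120258 - 2358*√6) = -120789 - 2358*√6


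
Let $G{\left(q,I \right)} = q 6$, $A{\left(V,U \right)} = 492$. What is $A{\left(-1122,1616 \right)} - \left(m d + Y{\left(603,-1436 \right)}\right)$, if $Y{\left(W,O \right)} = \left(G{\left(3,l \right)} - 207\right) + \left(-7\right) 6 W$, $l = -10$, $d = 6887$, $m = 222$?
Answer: $-1502907$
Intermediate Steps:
$G{\left(q,I \right)} = 6 q$
$Y{\left(W,O \right)} = -189 - 42 W$ ($Y{\left(W,O \right)} = \left(6 \cdot 3 - 207\right) + \left(-7\right) 6 W = \left(18 - 207\right) - 42 W = -189 - 42 W$)
$A{\left(-1122,1616 \right)} - \left(m d + Y{\left(603,-1436 \right)}\right) = 492 - \left(222 \cdot 6887 - 25515\right) = 492 - \left(1528914 - 25515\right) = 492 - 1503399 = -1502907$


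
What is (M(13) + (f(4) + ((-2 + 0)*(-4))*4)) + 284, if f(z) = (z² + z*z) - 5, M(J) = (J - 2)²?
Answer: 464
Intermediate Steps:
M(J) = (-2 + J)²
f(z) = -5 + 2*z² (f(z) = (z² + z²) - 5 = 2*z² - 5 = -5 + 2*z²)
(M(13) + (f(4) + ((-2 + 0)*(-4))*4)) + 284 = ((-2 + 13)² + ((-5 + 2*4²) + ((-2 + 0)*(-4))*4)) + 284 = (11² + ((-5 + 2*16) - 2*(-4)*4)) + 284 = (121 + ((-5 + 32) + 8*4)) + 284 = (121 + (27 + 32)) + 284 = (121 + 59) + 284 = 180 + 284 = 464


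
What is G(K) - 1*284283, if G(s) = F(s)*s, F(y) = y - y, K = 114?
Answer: -284283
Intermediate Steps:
F(y) = 0
G(s) = 0 (G(s) = 0*s = 0)
G(K) - 1*284283 = 0 - 1*284283 = 0 - 284283 = -284283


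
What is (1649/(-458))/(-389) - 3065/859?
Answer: -544650039/153041158 ≈ -3.5588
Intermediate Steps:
(1649/(-458))/(-389) - 3065/859 = (1649*(-1/458))*(-1/389) - 3065*1/859 = -1649/458*(-1/389) - 3065/859 = 1649/178162 - 3065/859 = -544650039/153041158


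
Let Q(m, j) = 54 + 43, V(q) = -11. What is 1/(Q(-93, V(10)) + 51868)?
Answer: 1/51965 ≈ 1.9244e-5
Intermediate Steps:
Q(m, j) = 97
1/(Q(-93, V(10)) + 51868) = 1/(97 + 51868) = 1/51965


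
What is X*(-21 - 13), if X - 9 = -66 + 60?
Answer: -102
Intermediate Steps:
X = 3 (X = 9 + (-66 + 60) = 9 - 6 = 3)
X*(-21 - 13) = 3*(-21 - 13) = 3*(-34) = -102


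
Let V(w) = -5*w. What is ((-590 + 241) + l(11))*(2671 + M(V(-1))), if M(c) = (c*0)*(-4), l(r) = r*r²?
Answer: 2622922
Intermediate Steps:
l(r) = r³
M(c) = 0 (M(c) = 0*(-4) = 0)
((-590 + 241) + l(11))*(2671 + M(V(-1))) = ((-590 + 241) + 11³)*(2671 + 0) = (-349 + 1331)*2671 = 982*2671 = 2622922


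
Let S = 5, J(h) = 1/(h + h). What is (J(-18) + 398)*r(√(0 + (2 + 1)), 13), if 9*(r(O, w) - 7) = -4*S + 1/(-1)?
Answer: 100289/54 ≈ 1857.2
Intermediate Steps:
J(h) = 1/(2*h)
r(O, w) = 14/3 (r(O, w) = 7 + (-4*5 + 1/(-1))/9 = 7 + (-20 - 1)/9 = 7 + (⅑)*(-21) = 7 - 7/3 = 14/3)
(J(-18) + 398)*r(√(0 + (2 + 1)), 13) = ((½)/(-18) + 398)*(14/3) = ((½)*(-1/18) + 398)*(14/3) = (-1/36 + 398)*(14/3) = (14327/36)*(14/3) = 100289/54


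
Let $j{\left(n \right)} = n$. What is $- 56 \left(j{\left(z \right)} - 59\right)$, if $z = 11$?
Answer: $2688$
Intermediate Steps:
$- 56 \left(j{\left(z \right)} - 59\right) = - 56 \left(11 - 59\right) = \left(-56\right) \left(-48\right) = 2688$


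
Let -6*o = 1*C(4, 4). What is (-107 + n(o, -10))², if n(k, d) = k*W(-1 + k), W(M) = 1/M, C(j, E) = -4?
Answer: 11881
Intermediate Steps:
o = ⅔ (o = -(-4)/6 = -⅙*(-4) = ⅔ ≈ 0.66667)
n(k, d) = k/(-1 + k)
(-107 + n(o, -10))² = (-107 + 2/(3*(-1 + ⅔)))² = (-107 + 2/(3*(-⅓)))² = (-107 + (⅔)*(-3))² = (-107 - 2)² = (-109)² = 11881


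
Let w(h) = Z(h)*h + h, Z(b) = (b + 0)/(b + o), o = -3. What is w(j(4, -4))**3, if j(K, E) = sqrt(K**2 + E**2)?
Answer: 28763136/12167 + 27378560*sqrt(2)/12167 ≈ 5546.3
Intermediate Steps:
Z(b) = b/(-3 + b) (Z(b) = (b + 0)/(b - 3) = b/(-3 + b))
j(K, E) = sqrt(E**2 + K**2)
w(h) = h + h**2/(-3 + h) (w(h) = (h/(-3 + h))*h + h = h**2/(-3 + h) + h = h + h**2/(-3 + h))
w(j(4, -4))**3 = (sqrt((-4)**2 + 4**2)*(-3 + 2*sqrt((-4)**2 + 4**2))/(-3 + sqrt((-4)**2 + 4**2)))**3 = (sqrt(16 + 16)*(-3 + 2*sqrt(16 + 16))/(-3 + sqrt(16 + 16)))**3 = (sqrt(32)*(-3 + 2*sqrt(32))/(-3 + sqrt(32)))**3 = ((4*sqrt(2))*(-3 + 2*(4*sqrt(2)))/(-3 + 4*sqrt(2)))**3 = ((4*sqrt(2))*(-3 + 8*sqrt(2))/(-3 + 4*sqrt(2)))**3 = (4*sqrt(2)*(-3 + 8*sqrt(2))/(-3 + 4*sqrt(2)))**3 = 128*sqrt(2)*(-3 + 8*sqrt(2))**3/(-3 + 4*sqrt(2))**3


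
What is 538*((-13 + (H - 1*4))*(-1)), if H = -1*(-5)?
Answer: 6456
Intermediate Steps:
H = 5
538*((-13 + (H - 1*4))*(-1)) = 538*((-13 + (5 - 1*4))*(-1)) = 538*((-13 + (5 - 4))*(-1)) = 538*((-13 + 1)*(-1)) = 538*(-12*(-1)) = 538*12 = 6456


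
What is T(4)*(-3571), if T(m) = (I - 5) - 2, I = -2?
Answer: 32139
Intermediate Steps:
T(m) = -9 (T(m) = (-2 - 5) - 2 = -7 - 2 = -9)
T(4)*(-3571) = -9*(-3571) = 32139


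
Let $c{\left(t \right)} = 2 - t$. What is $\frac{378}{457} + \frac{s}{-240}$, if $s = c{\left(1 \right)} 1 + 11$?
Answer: $\frac{7103}{9140} \approx 0.77713$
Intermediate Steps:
$s = 12$ ($s = \left(2 - 1\right) 1 + 11 = 1 \cdot 1 + 11 = 1 + 11 = 12$)
$\frac{378}{457} + \frac{s}{-240} = \frac{378}{457} + \frac{12}{-240} = 378 \cdot \frac{1}{457} + 12 \left(- \frac{1}{240}\right) = \frac{378}{457} - \frac{1}{20} = \frac{7103}{9140}$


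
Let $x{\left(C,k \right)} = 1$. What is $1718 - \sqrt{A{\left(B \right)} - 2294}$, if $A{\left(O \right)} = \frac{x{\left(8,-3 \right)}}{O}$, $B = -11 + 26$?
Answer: $1718 - \frac{i \sqrt{516135}}{15} \approx 1718.0 - 47.895 i$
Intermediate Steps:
$B = 15$
$A{\left(O \right)} = \frac{1}{O}$ ($A{\left(O \right)} = 1 \frac{1}{O} = \frac{1}{O}$)
$1718 - \sqrt{A{\left(B \right)} - 2294} = 1718 - \sqrt{\frac{1}{15} - 2294} = 1718 - \sqrt{- \frac{34409}{15}} = 1718 - \frac{i \sqrt{516135}}{15}$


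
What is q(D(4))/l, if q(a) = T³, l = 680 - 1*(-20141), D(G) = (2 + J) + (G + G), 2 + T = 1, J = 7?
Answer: -1/20821 ≈ -4.8028e-5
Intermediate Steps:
T = -1 (T = -2 + 1 = -1)
D(G) = 9 + 2*G (D(G) = (2 + 7) + (G + G) = 9 + 2*G)
l = 20821 (l = 680 + 20141 = 20821)
q(a) = -1 (q(a) = (-1)³ = -1)
q(D(4))/l = -1/20821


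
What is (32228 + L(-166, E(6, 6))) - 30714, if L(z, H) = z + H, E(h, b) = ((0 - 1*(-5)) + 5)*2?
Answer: 1368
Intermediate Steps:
E(h, b) = 20 (E(h, b) = ((0 + 5) + 5)*2 = (5 + 5)*2 = 10*2 = 20)
L(z, H) = H + z
(32228 + L(-166, E(6, 6))) - 30714 = (32228 + (20 - 166)) - 30714 = (32228 - 146) - 30714 = 32082 - 30714 = 1368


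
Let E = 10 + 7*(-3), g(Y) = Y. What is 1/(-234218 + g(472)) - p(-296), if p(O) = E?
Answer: 2571205/233746 ≈ 11.000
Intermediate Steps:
E = -11 (E = 10 - 21 = -11)
p(O) = -11
1/(-234218 + g(472)) - p(-296) = 1/(-234218 + 472) - 1*(-11) = 1/(-233746) + 11 = -1/233746 + 11 = 2571205/233746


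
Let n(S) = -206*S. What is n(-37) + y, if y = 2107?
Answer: 9729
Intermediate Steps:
n(-37) + y = -206*(-37) + 2107 = 7622 + 2107 = 9729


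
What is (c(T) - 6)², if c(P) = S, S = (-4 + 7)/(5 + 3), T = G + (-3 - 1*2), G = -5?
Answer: 2025/64 ≈ 31.641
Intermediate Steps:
T = -10 (T = -5 + (-3 - 1*2) = -5 + (-3 - 2) = -5 - 5 = -10)
S = 3/8 ≈ 0.37500
c(P) = 3/8
(c(T) - 6)² = (3/8 - 6)² = (-45/8)² = 2025/64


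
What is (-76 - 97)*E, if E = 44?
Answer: -7612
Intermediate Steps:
(-76 - 97)*E = (-76 - 97)*44 = -173*44 = -7612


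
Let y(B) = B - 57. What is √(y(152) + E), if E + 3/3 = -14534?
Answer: 38*I*√10 ≈ 120.17*I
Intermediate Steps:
E = -14535 (E = -1 - 14534 = -14535)
y(B) = -57 + B
√(y(152) + E) = √((-57 + 152) - 14535) = √(95 - 14535) = √(-14440) = 38*I*√10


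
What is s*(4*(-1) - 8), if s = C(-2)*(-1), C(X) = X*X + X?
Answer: 24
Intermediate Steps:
C(X) = X + X**2 (C(X) = X**2 + X = X + X**2)
s = -2 (s = -2*(1 - 2)*(-1) = -2*(-1)*(-1) = 2*(-1) = -2)
s*(4*(-1) - 8) = -2*(4*(-1) - 8) = -2*(-4 - 8) = -2*(-12) = 24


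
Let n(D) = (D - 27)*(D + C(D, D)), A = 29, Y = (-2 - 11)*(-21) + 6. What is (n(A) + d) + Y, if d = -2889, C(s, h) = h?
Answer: -2494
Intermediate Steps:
Y = 279 (Y = -13*(-21) + 6 = 273 + 6 = 279)
n(D) = 2*D*(-27 + D) (n(D) = (D - 27)*(D + D) = (-27 + D)*(2*D) = 2*D*(-27 + D))
(n(A) + d) + Y = (2*29*(-27 + 29) - 2889) + 279 = (2*29*2 - 2889) + 279 = (116 - 2889) + 279 = -2773 + 279 = -2494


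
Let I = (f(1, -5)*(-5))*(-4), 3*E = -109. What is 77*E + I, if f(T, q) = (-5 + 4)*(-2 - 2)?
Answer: -8153/3 ≈ -2717.7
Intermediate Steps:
f(T, q) = 4 (f(T, q) = -1*(-4) = 4)
E = -109/3 (E = (⅓)*(-109) = -109/3 ≈ -36.333)
I = 80 (I = (4*(-5))*(-4) = -20*(-4) = 80)
77*E + I = 77*(-109/3) + 80 = -8393/3 + 80 = -8153/3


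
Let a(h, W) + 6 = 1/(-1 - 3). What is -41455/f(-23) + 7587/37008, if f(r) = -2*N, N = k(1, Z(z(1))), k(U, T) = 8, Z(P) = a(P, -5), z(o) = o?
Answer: 5327389/2056 ≈ 2591.1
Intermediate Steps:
a(h, W) = -25/4 (a(h, W) = -6 + 1/(-1 - 3) = -6 + 1/(-4) = -6 - ¼ = -25/4)
Z(P) = -25/4
N = 8
f(r) = -16 (f(r) = -2*8 = -16)
-41455/f(-23) + 7587/37008 = -41455/(-16) + 7587/37008 = -41455*(-1/16) + 7587*(1/37008) = 41455/16 + 843/4112 = 5327389/2056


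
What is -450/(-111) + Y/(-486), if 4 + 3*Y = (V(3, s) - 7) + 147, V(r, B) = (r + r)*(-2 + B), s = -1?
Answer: 107167/26973 ≈ 3.9731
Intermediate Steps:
V(r, B) = 2*r*(-2 + B) (V(r, B) = (2*r)*(-2 + B) = 2*r*(-2 + B))
Y = 118/3 (Y = -4/3 + ((2*3*(-2 - 1) - 7) + 147)/3 = -4/3 + ((2*3*(-3) - 7) + 147)/3 = -4/3 + ((-18 - 7) + 147)/3 = -4/3 + (-25 + 147)/3 = -4/3 + (1/3)*122 = -4/3 + 122/3 = 118/3 ≈ 39.333)
-450/(-111) + Y/(-486) = -450/(-111) + (118/3)/(-486) = -450*(-1/111) + (118/3)*(-1/486) = 150/37 - 59/729 = 107167/26973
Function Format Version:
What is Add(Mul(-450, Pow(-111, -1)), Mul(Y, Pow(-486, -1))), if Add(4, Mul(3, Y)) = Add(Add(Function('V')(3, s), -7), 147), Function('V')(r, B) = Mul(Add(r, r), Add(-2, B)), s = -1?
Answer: Rational(107167, 26973) ≈ 3.9731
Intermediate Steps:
Function('V')(r, B) = Mul(2, r, Add(-2, B)) (Function('V')(r, B) = Mul(Mul(2, r), Add(-2, B)) = Mul(2, r, Add(-2, B)))
Y = Rational(118, 3) (Y = Add(Rational(-4, 3), Mul(Rational(1, 3), Add(Add(Mul(2, 3, Add(-2, -1)), -7), 147))) = Add(Rational(-4, 3), Mul(Rational(1, 3), Add(Add(Mul(2, 3, -3), -7), 147))) = Add(Rational(-4, 3), Mul(Rational(1, 3), Add(Add(-18, -7), 147))) = Add(Rational(-4, 3), Mul(Rational(1, 3), Add(-25, 147))) = Add(Rational(-4, 3), Mul(Rational(1, 3), 122)) = Add(Rational(-4, 3), Rational(122, 3)) = Rational(118, 3) ≈ 39.333)
Add(Mul(-450, Pow(-111, -1)), Mul(Y, Pow(-486, -1))) = Add(Mul(-450, Pow(-111, -1)), Mul(Rational(118, 3), Pow(-486, -1))) = Add(Mul(-450, Rational(-1, 111)), Mul(Rational(118, 3), Rational(-1, 486))) = Add(Rational(150, 37), Rational(-59, 729)) = Rational(107167, 26973)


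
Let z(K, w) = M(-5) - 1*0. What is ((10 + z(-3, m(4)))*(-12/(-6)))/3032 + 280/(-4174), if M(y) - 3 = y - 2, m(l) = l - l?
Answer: -99859/1581946 ≈ -0.063124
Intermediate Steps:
m(l) = 0
M(y) = 1 + y (M(y) = 3 + (y - 2) = 3 + (-2 + y) = 1 + y)
z(K, w) = -4 (z(K, w) = (1 - 5) - 1*0 = -4 + 0 = -4)
((10 + z(-3, m(4)))*(-12/(-6)))/3032 + 280/(-4174) = ((10 - 4)*(-12/(-6)))/3032 + 280/(-4174) = (6*(-12*(-1/6)))*(1/3032) + 280*(-1/4174) = (6*2)*(1/3032) - 140/2087 = 12*(1/3032) - 140/2087 = 3/758 - 140/2087 = -99859/1581946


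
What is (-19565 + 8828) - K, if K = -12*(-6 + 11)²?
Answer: -10437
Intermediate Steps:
K = -300 (K = -12*5² = -12*25 = -300)
(-19565 + 8828) - K = (-19565 + 8828) - 1*(-300) = -10737 + 300 = -10437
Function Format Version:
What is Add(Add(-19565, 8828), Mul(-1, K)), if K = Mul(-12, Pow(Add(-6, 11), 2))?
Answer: -10437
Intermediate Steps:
K = -300 (K = Mul(-12, Pow(5, 2)) = Mul(-12, 25) = -300)
Add(Add(-19565, 8828), Mul(-1, K)) = Add(Add(-19565, 8828), Mul(-1, -300)) = Add(-10737, 300) = -10437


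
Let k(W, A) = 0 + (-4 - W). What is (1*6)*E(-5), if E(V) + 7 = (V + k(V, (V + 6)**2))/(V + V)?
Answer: -198/5 ≈ -39.600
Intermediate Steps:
k(W, A) = -4 - W
E(V) = -7 - 2/V (E(V) = -7 + (V + (-4 - V))/(V + V) = -7 - 4*1/(2*V) = -7 - 2/V)
(1*6)*E(-5) = (1*6)*(-7 - 2/(-5)) = 6*(-7 - 2*(-1/5)) = 6*(-7 + 2/5) = 6*(-33/5) = -198/5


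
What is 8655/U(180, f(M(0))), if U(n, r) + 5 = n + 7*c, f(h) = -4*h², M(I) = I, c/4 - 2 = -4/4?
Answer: 8655/203 ≈ 42.635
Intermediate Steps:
c = 4 (c = 8 + 4*(-4/4) = 8 + 4*(-4*¼) = 8 + 4*(-1) = 8 - 4 = 4)
U(n, r) = 23 + n (U(n, r) = -5 + (n + 7*4) = -5 + (n + 28) = -5 + (28 + n) = 23 + n)
8655/U(180, f(M(0))) = 8655/(23 + 180) = 8655/203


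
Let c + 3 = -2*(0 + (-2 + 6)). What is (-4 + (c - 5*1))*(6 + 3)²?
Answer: -1620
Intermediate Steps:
c = -11 (c = -3 - 2*(0 + (-2 + 6)) = -3 - 2*(0 + 4) = -3 - 2*4 = -3 - 8 = -11)
(-4 + (c - 5*1))*(6 + 3)² = (-4 + (-11 - 5*1))*(6 + 3)² = (-4 + (-11 - 5))*9² = (-4 - 16)*81 = -20*81 = -1620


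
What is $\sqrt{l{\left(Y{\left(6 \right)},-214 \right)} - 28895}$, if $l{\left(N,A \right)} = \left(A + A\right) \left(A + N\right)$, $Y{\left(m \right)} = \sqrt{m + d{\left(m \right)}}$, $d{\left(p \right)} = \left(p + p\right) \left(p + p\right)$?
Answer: $\sqrt{62697 - 2140 \sqrt{6}} \approx 239.7$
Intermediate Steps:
$d{\left(p \right)} = 4 p^{2}$ ($d{\left(p \right)} = 2 p 2 p = 4 p^{2}$)
$Y{\left(m \right)} = \sqrt{m + 4 m^{2}}$
$l{\left(N,A \right)} = 2 A \left(A + N\right)$
$\sqrt{l{\left(Y{\left(6 \right)},-214 \right)} - 28895} = \sqrt{2 \left(-214\right) \left(-214 + \sqrt{6 \left(1 + 4 \cdot 6\right)}\right) - 28895} = \sqrt{2 \left(-214\right) \left(-214 + \sqrt{6 \left(1 + 24\right)}\right) - 28895} = \sqrt{2 \left(-214\right) \left(-214 + \sqrt{6 \cdot 25}\right) - 28895} = \sqrt{2 \left(-214\right) \left(-214 + \sqrt{150}\right) - 28895} = \sqrt{2 \left(-214\right) \left(-214 + 5 \sqrt{6}\right) - 28895} = \sqrt{\left(91592 - 2140 \sqrt{6}\right) - 28895} = \sqrt{62697 - 2140 \sqrt{6}}$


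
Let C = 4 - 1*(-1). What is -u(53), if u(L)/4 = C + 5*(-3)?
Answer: 40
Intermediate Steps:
C = 5 (C = 4 + 1 = 5)
u(L) = -40 (u(L) = 4*(5 + 5*(-3)) = 4*(5 - 15) = 4*(-10) = -40)
-u(53) = -1*(-40) = 40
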